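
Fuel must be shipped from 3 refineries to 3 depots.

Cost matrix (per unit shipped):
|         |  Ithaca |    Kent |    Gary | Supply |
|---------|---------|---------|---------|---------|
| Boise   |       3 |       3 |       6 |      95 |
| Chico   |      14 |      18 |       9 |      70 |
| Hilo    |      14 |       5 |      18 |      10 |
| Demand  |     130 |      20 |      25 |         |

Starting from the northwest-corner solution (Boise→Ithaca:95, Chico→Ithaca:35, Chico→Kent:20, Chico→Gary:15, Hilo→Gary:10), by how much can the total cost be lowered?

Current plan cost = 95·3 + 35·14 + 20·18 + 15·9 + 10·18 = 1450.
Optimal plan:
  Boise->Ithaca: 85 × 3 = 255
  Boise->Kent: 10 × 3 = 30
  Chico->Ithaca: 45 × 14 = 630
  Chico->Gary: 25 × 9 = 225
  Hilo->Kent: 10 × 5 = 50
Optimal cost = 1190.
Saving = 1450 − 1190 = 260.

260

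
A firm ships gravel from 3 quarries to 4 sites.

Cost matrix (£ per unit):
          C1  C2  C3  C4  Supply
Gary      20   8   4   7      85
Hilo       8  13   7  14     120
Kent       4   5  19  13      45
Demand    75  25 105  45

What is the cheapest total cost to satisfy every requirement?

Optimal allocation:
  Gary→C3: 40 × £4 = £160
  Gary→C4: 45 × £7 = £315
  Hilo→C1: 55 × £8 = £440
  Hilo→C3: 65 × £7 = £455
  Kent→C1: 20 × £4 = £80
  Kent→C2: 25 × £5 = £125
Total = 160 + 315 + 440 + 455 + 80 + 125 = £1575.
(Supply check: Gary ships 85; Hilo ships 120; Kent ships 45.)

1575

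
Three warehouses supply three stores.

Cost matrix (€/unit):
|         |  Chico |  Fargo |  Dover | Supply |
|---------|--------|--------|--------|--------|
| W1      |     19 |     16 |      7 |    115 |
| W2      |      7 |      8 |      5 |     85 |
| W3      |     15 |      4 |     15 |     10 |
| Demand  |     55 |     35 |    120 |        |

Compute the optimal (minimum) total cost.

1455

Optimal allocation:
  W1 to Dover: 115 × €7 = €805
  W2 to Chico: 55 × €7 = €385
  W2 to Fargo: 25 × €8 = €200
  W2 to Dover: 5 × €5 = €25
  W3 to Fargo: 10 × €4 = €40
Total = 805 + 385 + 200 + 25 + 40 = €1455.
(Supply check: W1 ships 115; W2 ships 85; W3 ships 10.)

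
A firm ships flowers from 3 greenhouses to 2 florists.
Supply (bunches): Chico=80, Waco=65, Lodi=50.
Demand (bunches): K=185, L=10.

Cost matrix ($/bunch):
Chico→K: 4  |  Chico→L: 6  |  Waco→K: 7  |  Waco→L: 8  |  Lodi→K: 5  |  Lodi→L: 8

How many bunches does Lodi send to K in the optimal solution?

Solving gives:
  Chico–K: 80 × $4 = $320
  Waco–K: 55 × $7 = $385
  Waco–L: 10 × $8 = $80
  Lodi–K: 50 × $5 = $250
Total cost = $1035.
So Lodi→K carries 50 bunches.

50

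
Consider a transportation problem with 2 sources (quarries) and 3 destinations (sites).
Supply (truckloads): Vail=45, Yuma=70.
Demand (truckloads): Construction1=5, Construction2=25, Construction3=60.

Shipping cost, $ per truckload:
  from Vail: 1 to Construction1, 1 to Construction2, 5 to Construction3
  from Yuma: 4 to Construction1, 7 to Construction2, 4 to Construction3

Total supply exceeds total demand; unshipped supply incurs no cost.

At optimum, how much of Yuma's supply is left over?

An optimal plan:
  Vail–Construction1: 5 × $1 = $5
  Vail–Construction2: 25 × $1 = $25
  Yuma–Construction3: 60 × $4 = $240
Total cost = $270.
Yuma ships 60 of its 70, leaving 10.

10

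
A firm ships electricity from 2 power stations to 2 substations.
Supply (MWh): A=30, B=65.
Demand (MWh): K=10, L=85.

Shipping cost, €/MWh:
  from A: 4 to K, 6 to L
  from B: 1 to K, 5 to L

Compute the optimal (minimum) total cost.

465

Optimal allocation:
  A–L: 30 × €6 = €180
  B–K: 10 × €1 = €10
  B–L: 55 × €5 = €275
Total = 180 + 10 + 275 = €465.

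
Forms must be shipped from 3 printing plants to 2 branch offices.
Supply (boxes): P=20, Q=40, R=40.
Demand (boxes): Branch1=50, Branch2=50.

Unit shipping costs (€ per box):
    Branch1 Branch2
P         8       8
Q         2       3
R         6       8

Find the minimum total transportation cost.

A cheapest plan:
  P–Branch2: 20 × €8 = €160
  Q–Branch1: 10 × €2 = €20
  Q–Branch2: 30 × €3 = €90
  R–Branch1: 40 × €6 = €240
Total = 160 + 20 + 90 + 240 = €510.
(Supply check: P ships 20; Q ships 40; R ships 40.)

510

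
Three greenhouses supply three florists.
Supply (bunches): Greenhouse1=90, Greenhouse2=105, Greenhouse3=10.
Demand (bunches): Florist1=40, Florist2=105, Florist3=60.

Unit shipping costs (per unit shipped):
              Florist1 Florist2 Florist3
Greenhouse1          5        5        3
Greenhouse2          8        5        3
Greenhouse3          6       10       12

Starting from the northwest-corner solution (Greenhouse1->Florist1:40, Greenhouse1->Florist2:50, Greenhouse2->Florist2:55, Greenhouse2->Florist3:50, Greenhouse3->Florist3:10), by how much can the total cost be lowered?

80

Current plan cost = 40·5 + 50·5 + 55·5 + 50·3 + 10·12 = 995.
Optimal plan:
  Greenhouse1 to Florist1: 30 × 5 = 150
  Greenhouse1 to Florist2: 60 × 5 = 300
  Greenhouse2 to Florist2: 45 × 5 = 225
  Greenhouse2 to Florist3: 60 × 3 = 180
  Greenhouse3 to Florist1: 10 × 6 = 60
Optimal cost = 915.
Saving = 995 − 915 = 80.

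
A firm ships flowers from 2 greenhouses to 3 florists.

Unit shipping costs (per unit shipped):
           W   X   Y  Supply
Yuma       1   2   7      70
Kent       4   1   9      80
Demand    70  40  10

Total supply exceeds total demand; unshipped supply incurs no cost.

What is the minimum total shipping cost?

An optimal shipping plan:
  Yuma–W: 70 bunches
  Kent–X: 40 bunches
  Kent–Y: 10 bunches
Total cost = 200.
(Supply check: Yuma ships 70; Kent ships 50.)

200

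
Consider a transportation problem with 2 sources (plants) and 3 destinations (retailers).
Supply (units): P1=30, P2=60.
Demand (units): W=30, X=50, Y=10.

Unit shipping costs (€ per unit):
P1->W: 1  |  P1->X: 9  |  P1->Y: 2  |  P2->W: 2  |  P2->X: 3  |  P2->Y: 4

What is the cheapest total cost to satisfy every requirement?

210

Optimal allocation:
  P1→W: 20 × €1 = €20
  P1→Y: 10 × €2 = €20
  P2→W: 10 × €2 = €20
  P2→X: 50 × €3 = €150
Total = 20 + 20 + 20 + 150 = €210.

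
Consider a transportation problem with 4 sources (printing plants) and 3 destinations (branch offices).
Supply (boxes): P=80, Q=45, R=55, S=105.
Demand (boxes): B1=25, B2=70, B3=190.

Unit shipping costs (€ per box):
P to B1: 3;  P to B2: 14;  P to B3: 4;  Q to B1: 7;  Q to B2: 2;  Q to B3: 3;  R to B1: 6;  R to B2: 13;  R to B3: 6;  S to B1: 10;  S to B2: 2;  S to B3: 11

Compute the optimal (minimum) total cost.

An optimal shipping plan:
  P→B1: 25 boxes
  P→B3: 55 boxes
  Q→B3: 45 boxes
  R→B3: 55 boxes
  S→B2: 70 boxes
  S→B3: 35 boxes
Total cost = €1285.

1285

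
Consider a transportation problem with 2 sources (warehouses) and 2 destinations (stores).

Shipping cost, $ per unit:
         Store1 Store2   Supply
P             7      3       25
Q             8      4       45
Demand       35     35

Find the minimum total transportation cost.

Optimal allocation:
  P->Store2: 25 × $3 = $75
  Q->Store1: 35 × $8 = $280
  Q->Store2: 10 × $4 = $40
Total = 75 + 280 + 40 = $395.

395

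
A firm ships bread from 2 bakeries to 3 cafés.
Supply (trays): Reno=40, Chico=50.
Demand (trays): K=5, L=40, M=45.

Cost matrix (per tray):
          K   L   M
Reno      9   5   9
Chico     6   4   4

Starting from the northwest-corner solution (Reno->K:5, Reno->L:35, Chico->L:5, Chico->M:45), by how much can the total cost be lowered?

10

Current plan cost = 5·9 + 35·5 + 5·4 + 45·4 = 420.
Optimal plan:
  Reno->L: 40 trays
  Chico->K: 5 trays
  Chico->M: 45 trays
Optimal cost = 410.
Saving = 420 − 410 = 10.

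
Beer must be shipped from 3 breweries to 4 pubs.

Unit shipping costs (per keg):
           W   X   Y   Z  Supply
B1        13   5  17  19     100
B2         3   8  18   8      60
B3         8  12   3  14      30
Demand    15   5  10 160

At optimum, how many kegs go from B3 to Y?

10

Solving gives:
  B1→X: 5 × 5 = 25
  B1→Z: 95 × 19 = 1805
  B2→Z: 60 × 8 = 480
  B3→W: 15 × 8 = 120
  B3→Y: 10 × 3 = 30
  B3→Z: 5 × 14 = 70
Total cost = 2530.
So B3→Y carries 10 kegs.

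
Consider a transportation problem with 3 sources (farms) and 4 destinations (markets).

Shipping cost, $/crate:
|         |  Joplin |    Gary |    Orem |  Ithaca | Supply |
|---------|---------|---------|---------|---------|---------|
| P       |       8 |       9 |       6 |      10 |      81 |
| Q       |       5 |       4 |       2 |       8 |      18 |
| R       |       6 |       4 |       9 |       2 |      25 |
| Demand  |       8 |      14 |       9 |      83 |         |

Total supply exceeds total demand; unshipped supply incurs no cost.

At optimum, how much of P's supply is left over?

10

An optimal plan:
  P–Joplin: 8 crates
  P–Orem: 5 crates
  P–Ithaca: 58 crates
  Q–Gary: 14 crates
  Q–Orem: 4 crates
  R–Ithaca: 25 crates
Total cost = $788.
P ships 71 of its 81, leaving 10.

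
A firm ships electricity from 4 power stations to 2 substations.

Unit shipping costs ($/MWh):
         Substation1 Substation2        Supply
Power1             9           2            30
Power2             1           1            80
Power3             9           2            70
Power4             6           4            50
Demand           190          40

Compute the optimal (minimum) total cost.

1000

One minimum-cost allocation:
  Power1->Substation1: 30 × $9 = $270
  Power2->Substation1: 80 × $1 = $80
  Power3->Substation1: 30 × $9 = $270
  Power3->Substation2: 40 × $2 = $80
  Power4->Substation1: 50 × $6 = $300
Total = 270 + 80 + 270 + 80 + 300 = $1000.
(Supply check: Power1 ships 30; Power2 ships 80; Power3 ships 70; Power4 ships 50.)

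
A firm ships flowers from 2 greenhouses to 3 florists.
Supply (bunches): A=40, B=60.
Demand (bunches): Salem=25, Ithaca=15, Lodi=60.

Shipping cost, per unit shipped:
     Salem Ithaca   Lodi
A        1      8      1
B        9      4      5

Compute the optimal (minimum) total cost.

A cheapest plan:
  A–Salem: 25 × 1 = 25
  A–Lodi: 15 × 1 = 15
  B–Ithaca: 15 × 4 = 60
  B–Lodi: 45 × 5 = 225
Total = 25 + 15 + 60 + 225 = 325.

325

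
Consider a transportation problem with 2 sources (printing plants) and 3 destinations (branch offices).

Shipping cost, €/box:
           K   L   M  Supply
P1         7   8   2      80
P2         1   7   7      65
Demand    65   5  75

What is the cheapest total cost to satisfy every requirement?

One minimum-cost allocation:
  P1–L: 5 × €8 = €40
  P1–M: 75 × €2 = €150
  P2–K: 65 × €1 = €65
Total = 40 + 150 + 65 = €255.

255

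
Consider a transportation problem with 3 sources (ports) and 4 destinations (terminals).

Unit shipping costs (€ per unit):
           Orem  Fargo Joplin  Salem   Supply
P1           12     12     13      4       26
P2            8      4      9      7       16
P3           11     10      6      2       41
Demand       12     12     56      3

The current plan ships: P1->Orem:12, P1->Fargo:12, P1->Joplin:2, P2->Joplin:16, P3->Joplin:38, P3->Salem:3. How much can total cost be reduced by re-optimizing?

Current plan cost = 12·12 + 12·12 + 2·13 + 16·9 + 38·6 + 3·2 = €692.
Optimal plan:
  P1→Orem: 8 × €12 = €96
  P1→Joplin: 15 × €13 = €195
  P1→Salem: 3 × €4 = €12
  P2→Orem: 4 × €8 = €32
  P2→Fargo: 12 × €4 = €48
  P3→Joplin: 41 × €6 = €246
Optimal cost = €629.
Saving = 692 − 629 = €63.

63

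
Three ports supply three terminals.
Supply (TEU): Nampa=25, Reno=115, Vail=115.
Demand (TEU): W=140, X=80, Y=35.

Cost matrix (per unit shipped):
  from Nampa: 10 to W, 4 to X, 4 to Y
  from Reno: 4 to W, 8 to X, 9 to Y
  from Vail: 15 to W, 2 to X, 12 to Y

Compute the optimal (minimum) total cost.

1215

A cheapest plan:
  Nampa–Y: 25 × 4 = 100
  Reno–W: 115 × 4 = 460
  Vail–W: 25 × 15 = 375
  Vail–X: 80 × 2 = 160
  Vail–Y: 10 × 12 = 120
Total = 100 + 460 + 375 + 160 + 120 = 1215.
(Supply check: Nampa ships 25; Reno ships 115; Vail ships 115.)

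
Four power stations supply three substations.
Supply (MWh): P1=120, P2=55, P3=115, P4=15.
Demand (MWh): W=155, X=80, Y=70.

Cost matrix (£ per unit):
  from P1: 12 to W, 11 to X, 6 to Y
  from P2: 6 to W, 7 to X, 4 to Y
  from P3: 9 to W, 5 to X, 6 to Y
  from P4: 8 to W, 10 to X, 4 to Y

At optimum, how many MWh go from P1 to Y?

The minimum-cost plan:
  P1 to W: 50 × £12 = £600
  P1 to Y: 70 × £6 = £420
  P2 to W: 55 × £6 = £330
  P3 to W: 35 × £9 = £315
  P3 to X: 80 × £5 = £400
  P4 to W: 15 × £8 = £120
Total cost = £2185.
So P1→Y carries 70 MWh.

70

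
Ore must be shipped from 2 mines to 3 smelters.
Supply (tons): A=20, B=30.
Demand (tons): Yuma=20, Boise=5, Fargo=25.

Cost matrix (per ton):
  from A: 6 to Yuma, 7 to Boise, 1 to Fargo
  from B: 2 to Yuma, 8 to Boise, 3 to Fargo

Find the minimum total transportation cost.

115

One minimum-cost allocation:
  A to Fargo: 20 tons
  B to Yuma: 20 tons
  B to Boise: 5 tons
  B to Fargo: 5 tons
Total cost = 115.
(Supply check: A ships 20; B ships 30.)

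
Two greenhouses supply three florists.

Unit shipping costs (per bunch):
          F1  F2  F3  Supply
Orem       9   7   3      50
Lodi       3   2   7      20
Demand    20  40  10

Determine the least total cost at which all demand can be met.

370

Optimal allocation:
  Orem→F2: 40 × 7 = 280
  Orem→F3: 10 × 3 = 30
  Lodi→F1: 20 × 3 = 60
Total = 280 + 30 + 60 = 370.
(Supply check: Orem ships 50; Lodi ships 20.)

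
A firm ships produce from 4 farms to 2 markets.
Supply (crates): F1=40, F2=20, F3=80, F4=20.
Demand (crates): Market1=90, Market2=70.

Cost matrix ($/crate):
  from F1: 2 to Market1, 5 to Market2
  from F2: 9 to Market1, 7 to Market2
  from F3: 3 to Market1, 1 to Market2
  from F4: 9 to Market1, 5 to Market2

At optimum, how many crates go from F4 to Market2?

20

The minimum-cost plan:
  F1→Market1: 40 crates
  F2→Market1: 20 crates
  F3→Market1: 30 crates
  F3→Market2: 50 crates
  F4→Market2: 20 crates
Total cost = $500.
So F4→Market2 carries 20 crates.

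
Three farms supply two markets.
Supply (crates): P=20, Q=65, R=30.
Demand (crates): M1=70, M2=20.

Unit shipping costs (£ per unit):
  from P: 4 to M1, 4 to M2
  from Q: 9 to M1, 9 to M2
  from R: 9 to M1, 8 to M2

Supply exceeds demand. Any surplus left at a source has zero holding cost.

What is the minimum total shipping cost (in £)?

An optimal shipping plan:
  P->M1: 20 × £4 = £80
  Q->M1: 40 × £9 = £360
  R->M1: 10 × £9 = £90
  R->M2: 20 × £8 = £160
Total = 80 + 360 + 90 + 160 = £690.

690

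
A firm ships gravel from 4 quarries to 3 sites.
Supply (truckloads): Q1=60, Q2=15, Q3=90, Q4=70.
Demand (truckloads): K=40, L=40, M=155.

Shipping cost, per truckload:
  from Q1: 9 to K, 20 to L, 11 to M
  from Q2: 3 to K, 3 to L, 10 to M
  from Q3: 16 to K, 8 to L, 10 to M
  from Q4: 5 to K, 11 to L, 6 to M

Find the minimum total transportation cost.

One minimum-cost allocation:
  Q1 to K: 25 truckloads
  Q1 to M: 35 truckloads
  Q2 to K: 15 truckloads
  Q3 to L: 40 truckloads
  Q3 to M: 50 truckloads
  Q4 to M: 70 truckloads
Total cost = 1895.

1895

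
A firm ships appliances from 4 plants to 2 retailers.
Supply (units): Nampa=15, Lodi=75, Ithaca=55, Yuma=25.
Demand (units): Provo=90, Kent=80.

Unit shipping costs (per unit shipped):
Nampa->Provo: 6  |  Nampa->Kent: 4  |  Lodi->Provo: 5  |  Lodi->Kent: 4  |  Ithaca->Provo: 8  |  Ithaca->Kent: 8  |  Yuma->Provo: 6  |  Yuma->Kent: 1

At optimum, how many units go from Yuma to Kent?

Optimal shipments:
  Nampa->Kent: 15 × 4 = 60
  Lodi->Provo: 35 × 5 = 175
  Lodi->Kent: 40 × 4 = 160
  Ithaca->Provo: 55 × 8 = 440
  Yuma->Kent: 25 × 1 = 25
Total cost = 860.
So Yuma→Kent carries 25 units.

25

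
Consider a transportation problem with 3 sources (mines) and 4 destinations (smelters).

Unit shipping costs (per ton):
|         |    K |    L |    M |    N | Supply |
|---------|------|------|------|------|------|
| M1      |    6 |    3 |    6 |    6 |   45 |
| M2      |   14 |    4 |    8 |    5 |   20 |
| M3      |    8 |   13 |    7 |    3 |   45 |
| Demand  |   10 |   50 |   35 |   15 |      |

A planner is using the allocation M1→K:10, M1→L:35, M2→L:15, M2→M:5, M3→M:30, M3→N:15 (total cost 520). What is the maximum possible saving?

5

Current plan cost = 10·6 + 35·3 + 15·4 + 5·8 + 30·7 + 15·3 = 520.
Optimal plan:
  M1 to K: 10 tons
  M1 to L: 30 tons
  M1 to M: 5 tons
  M2 to L: 20 tons
  M3 to M: 30 tons
  M3 to N: 15 tons
Optimal cost = 515.
Saving = 520 − 515 = 5.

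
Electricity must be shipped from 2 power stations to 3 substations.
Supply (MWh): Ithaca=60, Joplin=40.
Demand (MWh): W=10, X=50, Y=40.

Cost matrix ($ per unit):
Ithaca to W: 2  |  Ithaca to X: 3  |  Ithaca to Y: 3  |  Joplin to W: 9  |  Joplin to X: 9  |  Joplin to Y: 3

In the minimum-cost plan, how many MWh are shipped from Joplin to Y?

40

Solving gives:
  Ithaca–W: 10 × $2 = $20
  Ithaca–X: 50 × $3 = $150
  Joplin–Y: 40 × $3 = $120
Total cost = $290.
So Joplin→Y carries 40 MWh.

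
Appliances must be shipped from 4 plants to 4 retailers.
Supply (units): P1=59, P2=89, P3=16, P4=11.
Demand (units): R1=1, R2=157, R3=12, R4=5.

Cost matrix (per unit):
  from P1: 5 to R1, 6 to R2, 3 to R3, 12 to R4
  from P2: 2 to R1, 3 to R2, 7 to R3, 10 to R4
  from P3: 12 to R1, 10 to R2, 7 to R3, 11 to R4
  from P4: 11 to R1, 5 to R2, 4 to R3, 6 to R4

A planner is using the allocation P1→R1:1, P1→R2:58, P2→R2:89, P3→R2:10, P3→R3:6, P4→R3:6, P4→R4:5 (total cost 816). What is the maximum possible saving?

Current plan cost = 1·5 + 58·6 + 89·3 + 10·10 + 6·7 + 6·4 + 5·6 = 816.
Optimal plan:
  P1→R2: 59 × 6 = 354
  P2→R1: 1 × 2 = 2
  P2→R2: 88 × 3 = 264
  P3→R2: 4 × 10 = 40
  P3→R3: 12 × 7 = 84
  P4→R2: 6 × 5 = 30
  P4→R4: 5 × 6 = 30
Optimal cost = 804.
Saving = 816 − 804 = 12.

12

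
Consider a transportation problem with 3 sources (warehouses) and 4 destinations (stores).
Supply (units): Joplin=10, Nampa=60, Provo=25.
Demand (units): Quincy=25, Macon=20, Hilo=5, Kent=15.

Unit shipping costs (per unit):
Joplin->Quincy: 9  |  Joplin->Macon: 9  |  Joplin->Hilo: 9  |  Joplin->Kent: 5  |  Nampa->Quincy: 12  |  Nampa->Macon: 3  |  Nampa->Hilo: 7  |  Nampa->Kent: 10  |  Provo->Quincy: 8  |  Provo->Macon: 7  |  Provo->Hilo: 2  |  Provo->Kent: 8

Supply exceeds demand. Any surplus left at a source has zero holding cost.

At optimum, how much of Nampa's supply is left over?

An optimal plan:
  Joplin->Kent: 10 × 5 = 50
  Nampa->Quincy: 5 × 12 = 60
  Nampa->Macon: 20 × 3 = 60
  Nampa->Kent: 5 × 10 = 50
  Provo->Quincy: 20 × 8 = 160
  Provo->Hilo: 5 × 2 = 10
Total cost = 390.
Nampa ships 30 of its 60, leaving 30.

30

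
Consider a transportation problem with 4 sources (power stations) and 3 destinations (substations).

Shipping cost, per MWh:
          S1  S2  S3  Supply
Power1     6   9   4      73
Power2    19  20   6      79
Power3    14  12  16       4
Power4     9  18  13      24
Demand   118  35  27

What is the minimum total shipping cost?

1883

One minimum-cost allocation:
  Power1→S1: 73 × 6 = 438
  Power2→S1: 21 × 19 = 399
  Power2→S2: 31 × 20 = 620
  Power2→S3: 27 × 6 = 162
  Power3→S2: 4 × 12 = 48
  Power4→S1: 24 × 9 = 216
Total = 438 + 399 + 620 + 162 + 48 + 216 = 1883.
(Supply check: Power1 ships 73; Power2 ships 79; Power3 ships 4; Power4 ships 24.)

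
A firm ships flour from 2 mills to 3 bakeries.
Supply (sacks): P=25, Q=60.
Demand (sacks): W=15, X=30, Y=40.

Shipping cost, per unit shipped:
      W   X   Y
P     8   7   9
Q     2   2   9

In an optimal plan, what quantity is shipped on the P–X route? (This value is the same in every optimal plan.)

Solving gives:
  P–Y: 25 sacks
  Q–W: 15 sacks
  Q–X: 30 sacks
  Q–Y: 15 sacks
Total cost = 450.
The route P→X is not used.

0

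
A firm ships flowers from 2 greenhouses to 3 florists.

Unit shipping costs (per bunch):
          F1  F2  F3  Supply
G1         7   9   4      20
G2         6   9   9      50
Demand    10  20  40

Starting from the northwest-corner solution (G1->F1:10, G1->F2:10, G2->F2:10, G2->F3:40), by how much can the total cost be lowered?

110

Current plan cost = 10·7 + 10·9 + 10·9 + 40·9 = 610.
Optimal plan:
  G1–F3: 20 × 4 = 80
  G2–F1: 10 × 6 = 60
  G2–F2: 20 × 9 = 180
  G2–F3: 20 × 9 = 180
Optimal cost = 500.
Saving = 610 − 500 = 110.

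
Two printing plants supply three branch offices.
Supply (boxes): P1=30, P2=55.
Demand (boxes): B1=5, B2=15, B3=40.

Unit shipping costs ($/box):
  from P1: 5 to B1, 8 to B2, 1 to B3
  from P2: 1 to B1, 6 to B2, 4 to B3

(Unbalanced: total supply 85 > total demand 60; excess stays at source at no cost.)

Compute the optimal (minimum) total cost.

A cheapest plan:
  P1 to B3: 30 boxes
  P2 to B1: 5 boxes
  P2 to B2: 15 boxes
  P2 to B3: 10 boxes
Total cost = $165.
(Supply check: P1 ships 30; P2 ships 30.)

165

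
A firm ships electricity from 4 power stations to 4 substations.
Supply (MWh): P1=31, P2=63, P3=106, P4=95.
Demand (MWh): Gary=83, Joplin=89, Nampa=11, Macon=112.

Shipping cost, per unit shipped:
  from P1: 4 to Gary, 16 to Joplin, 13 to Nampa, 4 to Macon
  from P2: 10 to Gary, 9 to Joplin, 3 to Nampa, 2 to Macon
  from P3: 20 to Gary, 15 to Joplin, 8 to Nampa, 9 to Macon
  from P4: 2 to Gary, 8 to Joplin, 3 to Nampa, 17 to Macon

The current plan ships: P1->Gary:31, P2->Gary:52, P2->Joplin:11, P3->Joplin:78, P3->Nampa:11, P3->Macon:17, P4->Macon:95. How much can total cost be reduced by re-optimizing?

1852

Current plan cost = 31·4 + 52·10 + 11·9 + 78·15 + 11·8 + 17·9 + 95·17 = 3769.
Optimal plan:
  P1–Macon: 31 × 4 = 124
  P2–Macon: 63 × 2 = 126
  P3–Joplin: 77 × 15 = 1155
  P3–Nampa: 11 × 8 = 88
  P3–Macon: 18 × 9 = 162
  P4–Gary: 83 × 2 = 166
  P4–Joplin: 12 × 8 = 96
Optimal cost = 1917.
Saving = 3769 − 1917 = 1852.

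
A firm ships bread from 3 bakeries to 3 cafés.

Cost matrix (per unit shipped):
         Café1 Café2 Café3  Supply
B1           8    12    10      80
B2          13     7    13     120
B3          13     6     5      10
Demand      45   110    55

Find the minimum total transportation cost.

1660

An optimal shipping plan:
  B1→Café1: 45 × 8 = 360
  B1→Café3: 35 × 10 = 350
  B2→Café2: 110 × 7 = 770
  B2→Café3: 10 × 13 = 130
  B3→Café3: 10 × 5 = 50
Total = 360 + 350 + 770 + 130 + 50 = 1660.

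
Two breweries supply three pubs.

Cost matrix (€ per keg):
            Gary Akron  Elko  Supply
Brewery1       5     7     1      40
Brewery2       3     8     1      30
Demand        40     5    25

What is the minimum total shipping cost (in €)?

200

A cheapest plan:
  Brewery1–Gary: 10 kegs
  Brewery1–Akron: 5 kegs
  Brewery1–Elko: 25 kegs
  Brewery2–Gary: 30 kegs
Total cost = €200.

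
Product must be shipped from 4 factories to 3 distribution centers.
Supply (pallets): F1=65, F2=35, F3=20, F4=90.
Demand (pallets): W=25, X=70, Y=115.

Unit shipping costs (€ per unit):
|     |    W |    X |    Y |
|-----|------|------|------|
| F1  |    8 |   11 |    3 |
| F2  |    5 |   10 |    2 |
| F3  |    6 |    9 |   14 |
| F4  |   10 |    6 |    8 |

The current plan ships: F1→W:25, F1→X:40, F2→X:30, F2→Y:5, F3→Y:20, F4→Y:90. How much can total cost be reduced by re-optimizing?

975

Current plan cost = 25·8 + 40·11 + 30·10 + 5·2 + 20·14 + 90·8 = €1950.
Optimal plan:
  F1–Y: 65 × €3 = €195
  F2–Y: 35 × €2 = €70
  F3–W: 20 × €6 = €120
  F4–W: 5 × €10 = €50
  F4–X: 70 × €6 = €420
  F4–Y: 15 × €8 = €120
Optimal cost = €975.
Saving = 1950 − 975 = €975.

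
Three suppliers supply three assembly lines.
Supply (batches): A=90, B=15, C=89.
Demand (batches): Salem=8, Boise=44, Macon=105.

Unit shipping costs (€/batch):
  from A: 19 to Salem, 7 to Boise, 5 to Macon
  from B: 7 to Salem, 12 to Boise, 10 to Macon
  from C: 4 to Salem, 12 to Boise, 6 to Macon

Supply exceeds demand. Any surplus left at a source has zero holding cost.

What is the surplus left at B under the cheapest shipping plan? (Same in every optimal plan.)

Minimum-cost shipments:
  A→Boise: 44 × €7 = €308
  A→Macon: 46 × €5 = €230
  C→Salem: 8 × €4 = €32
  C→Macon: 59 × €6 = €354
Total cost = €924.
B ships 0 of its 15, leaving 15.

15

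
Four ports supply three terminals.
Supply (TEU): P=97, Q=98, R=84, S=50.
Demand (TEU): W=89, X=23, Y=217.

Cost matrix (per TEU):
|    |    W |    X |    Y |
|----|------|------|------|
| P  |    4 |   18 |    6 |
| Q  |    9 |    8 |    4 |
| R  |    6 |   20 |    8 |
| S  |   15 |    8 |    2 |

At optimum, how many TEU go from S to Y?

Solving gives:
  P–W: 5 × 4 = 20
  P–Y: 92 × 6 = 552
  Q–X: 23 × 8 = 184
  Q–Y: 75 × 4 = 300
  R–W: 84 × 6 = 504
  S–Y: 50 × 2 = 100
Total cost = 1660.
So S→Y carries 50 TEU.

50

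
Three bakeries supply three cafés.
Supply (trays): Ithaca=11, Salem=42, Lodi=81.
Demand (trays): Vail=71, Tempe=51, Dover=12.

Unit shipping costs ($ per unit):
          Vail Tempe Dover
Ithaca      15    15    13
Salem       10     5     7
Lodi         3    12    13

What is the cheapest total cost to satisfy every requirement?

A cheapest plan:
  Ithaca→Dover: 11 × $13 = $143
  Salem→Tempe: 42 × $5 = $210
  Lodi→Vail: 71 × $3 = $213
  Lodi→Tempe: 9 × $12 = $108
  Lodi→Dover: 1 × $13 = $13
Total = 143 + 210 + 213 + 108 + 13 = $687.

687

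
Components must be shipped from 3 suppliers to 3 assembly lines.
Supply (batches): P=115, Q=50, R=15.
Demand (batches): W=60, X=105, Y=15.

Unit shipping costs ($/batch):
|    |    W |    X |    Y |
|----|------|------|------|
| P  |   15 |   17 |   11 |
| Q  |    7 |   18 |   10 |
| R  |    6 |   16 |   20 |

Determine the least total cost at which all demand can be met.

One minimum-cost allocation:
  P->X: 105 batches
  P->Y: 10 batches
  Q->W: 45 batches
  Q->Y: 5 batches
  R->W: 15 batches
Total cost = $2350.

2350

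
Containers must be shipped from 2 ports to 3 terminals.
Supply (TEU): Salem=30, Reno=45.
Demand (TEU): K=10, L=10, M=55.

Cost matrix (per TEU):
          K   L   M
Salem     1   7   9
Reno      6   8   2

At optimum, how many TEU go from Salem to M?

The minimum-cost plan:
  Salem→K: 10 × 1 = 10
  Salem→L: 10 × 7 = 70
  Salem→M: 10 × 9 = 90
  Reno→M: 45 × 2 = 90
Total cost = 260.
So Salem→M carries 10 TEU.

10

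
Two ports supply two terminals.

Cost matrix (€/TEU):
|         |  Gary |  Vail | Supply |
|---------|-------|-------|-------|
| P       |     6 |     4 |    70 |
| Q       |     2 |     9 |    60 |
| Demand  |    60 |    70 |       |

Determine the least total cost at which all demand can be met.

400

A cheapest plan:
  P→Vail: 70 × €4 = €280
  Q→Gary: 60 × €2 = €120
Total = 280 + 120 = €400.
(Supply check: P ships 70; Q ships 60.)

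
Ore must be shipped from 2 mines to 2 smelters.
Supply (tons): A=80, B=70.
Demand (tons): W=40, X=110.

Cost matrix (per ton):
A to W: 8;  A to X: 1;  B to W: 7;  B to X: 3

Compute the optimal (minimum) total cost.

450

A cheapest plan:
  A->X: 80 × 1 = 80
  B->W: 40 × 7 = 280
  B->X: 30 × 3 = 90
Total = 80 + 280 + 90 = 450.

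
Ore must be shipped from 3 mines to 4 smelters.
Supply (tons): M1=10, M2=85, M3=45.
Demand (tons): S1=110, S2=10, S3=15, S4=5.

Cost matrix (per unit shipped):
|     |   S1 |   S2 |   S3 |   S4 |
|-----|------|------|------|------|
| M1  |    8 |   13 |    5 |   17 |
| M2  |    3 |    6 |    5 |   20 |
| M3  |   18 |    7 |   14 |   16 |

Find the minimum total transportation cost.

965

A cheapest plan:
  M1->S1: 10 × 8 = 80
  M2->S1: 85 × 3 = 255
  M3->S1: 15 × 18 = 270
  M3->S2: 10 × 7 = 70
  M3->S3: 15 × 14 = 210
  M3->S4: 5 × 16 = 80
Total = 80 + 255 + 270 + 70 + 210 + 80 = 965.
(Supply check: M1 ships 10; M2 ships 85; M3 ships 45.)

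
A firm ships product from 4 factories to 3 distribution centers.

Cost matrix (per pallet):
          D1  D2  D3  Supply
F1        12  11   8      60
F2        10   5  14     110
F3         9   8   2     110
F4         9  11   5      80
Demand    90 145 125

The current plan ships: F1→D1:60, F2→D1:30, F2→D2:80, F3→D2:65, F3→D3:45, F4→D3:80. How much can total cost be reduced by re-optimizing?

Current plan cost = 60·12 + 30·10 + 80·5 + 65·8 + 45·2 + 80·5 = 2430.
Optimal plan:
  F1->D1: 10 pallets
  F1->D2: 35 pallets
  F1->D3: 15 pallets
  F2->D2: 110 pallets
  F3->D3: 110 pallets
  F4->D1: 80 pallets
Optimal cost = 2115.
Saving = 2430 − 2115 = 315.

315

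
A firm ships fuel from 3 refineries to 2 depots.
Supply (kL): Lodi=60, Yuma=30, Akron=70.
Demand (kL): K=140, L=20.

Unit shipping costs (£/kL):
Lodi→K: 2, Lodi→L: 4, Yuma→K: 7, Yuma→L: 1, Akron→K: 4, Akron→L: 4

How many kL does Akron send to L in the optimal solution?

0

The minimum-cost plan:
  Lodi→K: 60 kL
  Yuma→K: 10 kL
  Yuma→L: 20 kL
  Akron→K: 70 kL
Total cost = £490.
The route Akron→L is not used.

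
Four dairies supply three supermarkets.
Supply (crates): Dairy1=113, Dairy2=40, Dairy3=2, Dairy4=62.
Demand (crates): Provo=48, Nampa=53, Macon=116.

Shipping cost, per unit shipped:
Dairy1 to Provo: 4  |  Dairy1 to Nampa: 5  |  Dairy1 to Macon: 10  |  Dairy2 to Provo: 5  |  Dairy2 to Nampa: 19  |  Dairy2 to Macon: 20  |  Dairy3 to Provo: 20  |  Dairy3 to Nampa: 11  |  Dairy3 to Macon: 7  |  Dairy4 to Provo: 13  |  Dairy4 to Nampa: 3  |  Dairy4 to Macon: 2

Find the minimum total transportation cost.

An optimal shipping plan:
  Dairy1 to Provo: 8 crates
  Dairy1 to Nampa: 53 crates
  Dairy1 to Macon: 52 crates
  Dairy2 to Provo: 40 crates
  Dairy3 to Macon: 2 crates
  Dairy4 to Macon: 62 crates
Total cost = 1155.
(Supply check: Dairy1 ships 113; Dairy2 ships 40; Dairy3 ships 2; Dairy4 ships 62.)

1155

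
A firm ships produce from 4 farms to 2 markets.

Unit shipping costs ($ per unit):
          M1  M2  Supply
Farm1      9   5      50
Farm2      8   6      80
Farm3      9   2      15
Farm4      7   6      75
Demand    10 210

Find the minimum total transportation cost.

Optimal allocation:
  Farm1->M2: 50 × $5 = $250
  Farm2->M2: 80 × $6 = $480
  Farm3->M2: 15 × $2 = $30
  Farm4->M1: 10 × $7 = $70
  Farm4->M2: 65 × $6 = $390
Total = 250 + 480 + 30 + 70 + 390 = $1220.
(Supply check: Farm1 ships 50; Farm2 ships 80; Farm3 ships 15; Farm4 ships 75.)

1220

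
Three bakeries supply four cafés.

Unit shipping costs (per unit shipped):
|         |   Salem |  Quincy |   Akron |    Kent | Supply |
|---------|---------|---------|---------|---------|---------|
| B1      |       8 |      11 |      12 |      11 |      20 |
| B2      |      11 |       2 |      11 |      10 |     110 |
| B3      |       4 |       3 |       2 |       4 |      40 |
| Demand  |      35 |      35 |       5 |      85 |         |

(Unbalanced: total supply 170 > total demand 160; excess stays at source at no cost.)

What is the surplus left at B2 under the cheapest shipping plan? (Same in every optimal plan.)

Minimum-cost shipments:
  B1→Salem: 20 × 8 = 160
  B2→Quincy: 35 × 2 = 70
  B2→Kent: 65 × 10 = 650
  B3→Salem: 15 × 4 = 60
  B3→Akron: 5 × 2 = 10
  B3→Kent: 20 × 4 = 80
Total cost = 1030.
B2 ships 100 of its 110, leaving 10.

10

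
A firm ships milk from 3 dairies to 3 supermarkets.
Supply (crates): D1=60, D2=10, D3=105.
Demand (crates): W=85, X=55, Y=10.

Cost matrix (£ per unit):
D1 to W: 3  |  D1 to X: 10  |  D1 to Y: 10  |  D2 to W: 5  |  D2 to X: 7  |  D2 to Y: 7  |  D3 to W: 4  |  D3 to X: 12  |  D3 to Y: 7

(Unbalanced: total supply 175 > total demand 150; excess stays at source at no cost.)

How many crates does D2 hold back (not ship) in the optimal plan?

0

Minimum-cost shipments:
  D1->W: 15 crates
  D1->X: 45 crates
  D2->X: 10 crates
  D3->W: 70 crates
  D3->Y: 10 crates
Total cost = £915.
D2 ships 10 of its 10, leaving 0.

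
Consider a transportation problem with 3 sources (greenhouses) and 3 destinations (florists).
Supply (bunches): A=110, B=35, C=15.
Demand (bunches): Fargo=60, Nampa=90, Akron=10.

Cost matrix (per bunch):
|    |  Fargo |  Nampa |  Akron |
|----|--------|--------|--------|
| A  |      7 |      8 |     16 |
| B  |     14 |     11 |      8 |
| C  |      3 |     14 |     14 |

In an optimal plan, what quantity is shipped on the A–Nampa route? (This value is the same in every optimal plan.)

65

Solving gives:
  A→Fargo: 45 × 7 = 315
  A→Nampa: 65 × 8 = 520
  B→Nampa: 25 × 11 = 275
  B→Akron: 10 × 8 = 80
  C→Fargo: 15 × 3 = 45
Total cost = 1235.
So A→Nampa carries 65 bunches.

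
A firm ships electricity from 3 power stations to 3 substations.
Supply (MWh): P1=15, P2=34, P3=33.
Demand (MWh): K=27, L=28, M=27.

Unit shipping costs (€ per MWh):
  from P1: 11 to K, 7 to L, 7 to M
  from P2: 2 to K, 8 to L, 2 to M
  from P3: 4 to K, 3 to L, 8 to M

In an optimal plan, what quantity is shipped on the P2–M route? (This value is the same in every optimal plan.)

Optimal shipments:
  P1 to M: 15 × €7 = €105
  P2 to K: 22 × €2 = €44
  P2 to M: 12 × €2 = €24
  P3 to K: 5 × €4 = €20
  P3 to L: 28 × €3 = €84
Total cost = €277.
So P2→M carries 12 MWh.

12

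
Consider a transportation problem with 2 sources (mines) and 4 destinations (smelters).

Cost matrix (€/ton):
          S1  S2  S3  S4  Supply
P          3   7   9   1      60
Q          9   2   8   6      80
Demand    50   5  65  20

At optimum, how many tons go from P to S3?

0

The minimum-cost plan:
  P->S1: 50 × €3 = €150
  P->S4: 10 × €1 = €10
  Q->S2: 5 × €2 = €10
  Q->S3: 65 × €8 = €520
  Q->S4: 10 × €6 = €60
Total cost = €750.
The route P→S3 is not used.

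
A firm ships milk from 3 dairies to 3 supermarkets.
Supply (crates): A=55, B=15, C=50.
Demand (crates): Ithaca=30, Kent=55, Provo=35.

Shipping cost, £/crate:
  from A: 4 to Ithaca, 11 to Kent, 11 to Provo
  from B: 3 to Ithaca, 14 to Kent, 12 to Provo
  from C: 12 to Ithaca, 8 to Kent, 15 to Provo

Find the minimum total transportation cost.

An optimal shipping plan:
  A to Ithaca: 15 × £4 = £60
  A to Kent: 5 × £11 = £55
  A to Provo: 35 × £11 = £385
  B to Ithaca: 15 × £3 = £45
  C to Kent: 50 × £8 = £400
Total = 60 + 55 + 385 + 45 + 400 = £945.

945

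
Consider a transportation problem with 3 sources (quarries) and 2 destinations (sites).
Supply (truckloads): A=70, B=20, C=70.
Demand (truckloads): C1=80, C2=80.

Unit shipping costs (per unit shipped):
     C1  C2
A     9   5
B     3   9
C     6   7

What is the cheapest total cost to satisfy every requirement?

One minimum-cost allocation:
  A to C2: 70 × 5 = 350
  B to C1: 20 × 3 = 60
  C to C1: 60 × 6 = 360
  C to C2: 10 × 7 = 70
Total = 350 + 60 + 360 + 70 = 840.
(Supply check: A ships 70; B ships 20; C ships 70.)

840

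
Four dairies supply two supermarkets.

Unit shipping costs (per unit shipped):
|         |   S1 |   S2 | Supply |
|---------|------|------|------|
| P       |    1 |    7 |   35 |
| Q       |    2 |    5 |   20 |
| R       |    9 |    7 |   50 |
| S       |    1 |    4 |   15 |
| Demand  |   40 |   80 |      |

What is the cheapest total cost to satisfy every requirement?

530

A cheapest plan:
  P→S1: 35 crates
  Q→S1: 5 crates
  Q→S2: 15 crates
  R→S2: 50 crates
  S→S2: 15 crates
Total cost = 530.
(Supply check: P ships 35; Q ships 20; R ships 50; S ships 15.)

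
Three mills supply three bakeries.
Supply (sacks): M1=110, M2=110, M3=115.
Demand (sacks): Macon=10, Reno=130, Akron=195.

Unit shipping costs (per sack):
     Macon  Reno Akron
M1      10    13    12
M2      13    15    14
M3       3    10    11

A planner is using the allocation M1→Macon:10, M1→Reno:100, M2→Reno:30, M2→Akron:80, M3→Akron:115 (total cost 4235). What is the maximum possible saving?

Current plan cost = 10·10 + 100·13 + 30·15 + 80·14 + 115·11 = 4235.
Optimal plan:
  M1–Akron: 110 × 12 = 1320
  M2–Reno: 25 × 15 = 375
  M2–Akron: 85 × 14 = 1190
  M3–Macon: 10 × 3 = 30
  M3–Reno: 105 × 10 = 1050
Optimal cost = 3965.
Saving = 4235 − 3965 = 270.

270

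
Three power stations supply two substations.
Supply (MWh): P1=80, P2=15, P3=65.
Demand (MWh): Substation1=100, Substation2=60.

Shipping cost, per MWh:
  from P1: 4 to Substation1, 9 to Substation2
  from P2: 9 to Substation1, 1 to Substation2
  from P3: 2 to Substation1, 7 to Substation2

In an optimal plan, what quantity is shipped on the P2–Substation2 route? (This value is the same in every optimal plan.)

15

The minimum-cost plan:
  P1→Substation1: 35 × 4 = 140
  P1→Substation2: 45 × 9 = 405
  P2→Substation2: 15 × 1 = 15
  P3→Substation1: 65 × 2 = 130
Total cost = 690.
So P2→Substation2 carries 15 MWh.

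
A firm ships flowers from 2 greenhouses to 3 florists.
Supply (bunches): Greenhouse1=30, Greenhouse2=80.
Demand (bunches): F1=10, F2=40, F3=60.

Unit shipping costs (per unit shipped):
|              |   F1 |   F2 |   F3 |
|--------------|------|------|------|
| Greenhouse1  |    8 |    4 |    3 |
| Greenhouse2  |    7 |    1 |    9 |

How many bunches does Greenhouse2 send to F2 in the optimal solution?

Solving gives:
  Greenhouse1→F3: 30 bunches
  Greenhouse2→F1: 10 bunches
  Greenhouse2→F2: 40 bunches
  Greenhouse2→F3: 30 bunches
Total cost = 470.
So Greenhouse2→F2 carries 40 bunches.

40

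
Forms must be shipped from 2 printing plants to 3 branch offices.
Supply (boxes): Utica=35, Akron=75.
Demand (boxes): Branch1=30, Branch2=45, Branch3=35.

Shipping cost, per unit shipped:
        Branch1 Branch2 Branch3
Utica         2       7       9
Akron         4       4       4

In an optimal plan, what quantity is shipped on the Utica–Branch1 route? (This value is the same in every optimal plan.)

The minimum-cost plan:
  Utica–Branch1: 30 × 2 = 60
  Utica–Branch2: 5 × 7 = 35
  Akron–Branch2: 40 × 4 = 160
  Akron–Branch3: 35 × 4 = 140
Total cost = 395.
So Utica→Branch1 carries 30 boxes.

30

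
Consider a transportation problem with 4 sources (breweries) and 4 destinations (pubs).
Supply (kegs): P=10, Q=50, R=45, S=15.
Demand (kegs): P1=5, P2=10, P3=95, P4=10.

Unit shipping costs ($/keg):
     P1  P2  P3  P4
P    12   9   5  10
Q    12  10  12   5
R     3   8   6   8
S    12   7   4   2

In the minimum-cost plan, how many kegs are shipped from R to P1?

5

Optimal shipments:
  P to P3: 10 kegs
  Q to P2: 10 kegs
  Q to P3: 30 kegs
  Q to P4: 10 kegs
  R to P1: 5 kegs
  R to P3: 40 kegs
  S to P3: 15 kegs
Total cost = $875.
So R→P1 carries 5 kegs.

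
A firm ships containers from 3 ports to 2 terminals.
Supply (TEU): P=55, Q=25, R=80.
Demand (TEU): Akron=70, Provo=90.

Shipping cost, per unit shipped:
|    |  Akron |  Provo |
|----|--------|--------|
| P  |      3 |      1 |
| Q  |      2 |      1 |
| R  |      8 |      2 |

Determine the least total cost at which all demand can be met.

355

One minimum-cost allocation:
  P to Akron: 45 × 3 = 135
  P to Provo: 10 × 1 = 10
  Q to Akron: 25 × 2 = 50
  R to Provo: 80 × 2 = 160
Total = 135 + 10 + 50 + 160 = 355.
(Supply check: P ships 55; Q ships 25; R ships 80.)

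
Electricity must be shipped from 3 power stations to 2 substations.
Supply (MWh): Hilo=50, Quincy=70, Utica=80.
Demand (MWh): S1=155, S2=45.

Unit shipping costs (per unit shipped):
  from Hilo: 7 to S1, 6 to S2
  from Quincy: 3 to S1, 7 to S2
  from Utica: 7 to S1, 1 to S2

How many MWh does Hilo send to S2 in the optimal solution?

The minimum-cost plan:
  Hilo->S1: 50 × 7 = 350
  Quincy->S1: 70 × 3 = 210
  Utica->S1: 35 × 7 = 245
  Utica->S2: 45 × 1 = 45
Total cost = 850.
The route Hilo→S2 is not used.

0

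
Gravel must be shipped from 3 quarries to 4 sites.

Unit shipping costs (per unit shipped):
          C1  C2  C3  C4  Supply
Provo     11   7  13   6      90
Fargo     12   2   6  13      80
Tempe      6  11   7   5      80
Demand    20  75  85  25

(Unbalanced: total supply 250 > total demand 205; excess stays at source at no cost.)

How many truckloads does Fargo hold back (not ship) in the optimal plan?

0

An optimal plan:
  Provo–C2: 20 truckloads
  Provo–C4: 25 truckloads
  Fargo–C2: 55 truckloads
  Fargo–C3: 25 truckloads
  Tempe–C1: 20 truckloads
  Tempe–C3: 60 truckloads
Total cost = 1090.
Fargo ships 80 of its 80, leaving 0.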